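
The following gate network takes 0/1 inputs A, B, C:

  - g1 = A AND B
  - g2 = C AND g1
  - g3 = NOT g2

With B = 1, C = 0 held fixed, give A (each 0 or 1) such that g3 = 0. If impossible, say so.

With B = 1, C = 0 fixed, none of the 2 settings of A give g3 = 0.
For example, with A=1:
g1 = A AND B = 1 AND 1 = 1
g2 = C AND g1 = 0 AND 1 = 0
g3 = NOT g2 = NOT 0 = 1
giving g3 = 1 ≠ 0.

no solution exists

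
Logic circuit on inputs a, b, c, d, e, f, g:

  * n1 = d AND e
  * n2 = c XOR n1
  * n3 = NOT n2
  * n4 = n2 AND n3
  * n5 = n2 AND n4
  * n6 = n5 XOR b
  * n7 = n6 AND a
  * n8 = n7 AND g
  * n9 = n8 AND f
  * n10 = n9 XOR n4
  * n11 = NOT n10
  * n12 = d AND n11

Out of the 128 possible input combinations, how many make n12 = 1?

n12 = d AND n11 must be 1, so both d = 1 and n11 = 1.
n11 = NOT n10 must be 1, so n10 = 0.
Enumerating the 128 input combinations, 60 give n12 = 1 and 68 give n12 = 0.

60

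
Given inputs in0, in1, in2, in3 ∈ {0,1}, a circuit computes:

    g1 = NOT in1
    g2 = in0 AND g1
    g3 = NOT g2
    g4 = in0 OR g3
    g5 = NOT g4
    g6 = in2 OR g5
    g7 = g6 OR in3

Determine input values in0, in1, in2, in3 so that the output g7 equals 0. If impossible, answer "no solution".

in0=1, in1=0, in2=0, in3=0

g7 = g6 OR in3 must be 0, so both g6 = 0 and in3 = 0.
g6 = in2 OR g5 must be 0, so both in2 = 0 and g5 = 0.
g5 = NOT g4 must be 0, so g4 = 1.
Check with in0=1, in1=0, in2=0, in3=0:
g1 = NOT in1 = NOT 0 = 1
g2 = in0 AND g1 = 1 AND 1 = 1
g3 = NOT g2 = NOT 1 = 0
g4 = in0 OR g3 = 1 OR 0 = 1
g5 = NOT g4 = NOT 1 = 0
g6 = in2 OR g5 = 0 OR 0 = 0
g7 = g6 OR in3 = 0 OR 0 = 0
So g7 = 0 as required.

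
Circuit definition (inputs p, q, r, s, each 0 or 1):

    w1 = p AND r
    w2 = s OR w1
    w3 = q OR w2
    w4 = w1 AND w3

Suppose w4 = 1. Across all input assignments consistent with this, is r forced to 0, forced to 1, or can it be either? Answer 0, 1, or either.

w4 = w1 AND w3 must be 1, so both w1 = 1 and w3 = 1.
Every assignment with w4 = 1 has r = 1; there are 4 such assignment(s).
  p=1, q=0, r=1, s=0
  p=1, q=0, r=1, s=1
  p=1, q=1, r=1, s=0
  p=1, q=1, r=1, s=1

1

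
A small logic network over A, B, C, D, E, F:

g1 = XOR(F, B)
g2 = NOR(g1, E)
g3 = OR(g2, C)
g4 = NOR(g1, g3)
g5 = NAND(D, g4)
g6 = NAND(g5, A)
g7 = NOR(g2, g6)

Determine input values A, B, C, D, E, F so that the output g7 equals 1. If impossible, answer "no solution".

A=1, B=0, C=1, D=0, E=1, F=1

g7 = NOR(g2, g6) must be 1, so both g2 = 0 and g6 = 0.
g2 = NOR(g1, E) must be 0, so at least one of g1, E is 1.
Check with A=1, B=0, C=1, D=0, E=1, F=1:
g1 = XOR(F, B) = XOR(1, 0) = 1
g2 = NOR(g1, E) = NOR(1, 1) = 0
g3 = OR(g2, C) = OR(0, 1) = 1
g4 = NOR(g1, g3) = NOR(1, 1) = 0
g5 = NAND(D, g4) = NAND(0, 0) = 1
g6 = NAND(g5, A) = NAND(1, 1) = 0
g7 = NOR(g2, g6) = NOR(0, 0) = 1
So g7 = 1 as required.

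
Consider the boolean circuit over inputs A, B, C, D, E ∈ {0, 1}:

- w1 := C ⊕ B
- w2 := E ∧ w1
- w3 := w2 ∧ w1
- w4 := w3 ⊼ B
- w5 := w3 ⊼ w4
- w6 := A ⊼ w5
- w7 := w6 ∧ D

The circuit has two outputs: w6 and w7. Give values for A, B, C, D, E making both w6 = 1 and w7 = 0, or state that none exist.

A=0 B=1 C=0 D=0 E=0

Check with A=0 B=1 C=0 D=0 E=0:
w1 = C ⊕ B = 0 ⊕ 1 = 1
w2 = E ∧ w1 = 0 ∧ 1 = 0
w3 = w2 ∧ w1 = 0 ∧ 1 = 0
w4 = w3 ⊼ B = 0 ⊼ 1 = 1
w5 = w3 ⊼ w4 = 0 ⊼ 1 = 1
w6 = A ⊼ w5 = 0 ⊼ 1 = 1
w7 = w6 ∧ D = 1 ∧ 0 = 0
So w6 = 1 and w7 = 0.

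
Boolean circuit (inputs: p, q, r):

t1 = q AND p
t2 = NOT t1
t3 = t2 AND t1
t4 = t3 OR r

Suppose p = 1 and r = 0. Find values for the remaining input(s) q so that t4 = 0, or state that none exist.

t4 = t3 OR r must be 0, so both t3 = 0 and r = 0.
t3 = t2 AND t1 must be 0, so at least one of t2, t1 is 0.
Check with p = 1 and r = 0 and q=1:
t1 = q AND p = 1 AND 1 = 1
t2 = NOT t1 = NOT 1 = 0
t3 = t2 AND t1 = 0 AND 1 = 0
t4 = t3 OR r = 0 OR 0 = 0
So t4 = 0.

q=1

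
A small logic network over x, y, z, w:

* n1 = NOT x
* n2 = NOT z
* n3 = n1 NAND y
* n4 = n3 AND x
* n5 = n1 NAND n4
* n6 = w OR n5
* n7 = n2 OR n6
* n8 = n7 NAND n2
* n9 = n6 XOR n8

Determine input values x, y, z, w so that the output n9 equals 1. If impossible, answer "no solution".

x=0, y=0, z=0, w=1

n9 = n6 XOR n8 must be 1, so n6 and n8 differ.
Check with x=0, y=0, z=0, w=1:
n1 = NOT x = NOT 0 = 1
n2 = NOT z = NOT 0 = 1
n3 = n1 NAND y = 1 NAND 0 = 1
n4 = n3 AND x = 1 AND 0 = 0
n5 = n1 NAND n4 = 1 NAND 0 = 1
n6 = w OR n5 = 1 OR 1 = 1
n7 = n2 OR n6 = 1 OR 1 = 1
n8 = n7 NAND n2 = 1 NAND 1 = 0
n9 = n6 XOR n8 = 1 XOR 0 = 1
So n9 = 1 as required.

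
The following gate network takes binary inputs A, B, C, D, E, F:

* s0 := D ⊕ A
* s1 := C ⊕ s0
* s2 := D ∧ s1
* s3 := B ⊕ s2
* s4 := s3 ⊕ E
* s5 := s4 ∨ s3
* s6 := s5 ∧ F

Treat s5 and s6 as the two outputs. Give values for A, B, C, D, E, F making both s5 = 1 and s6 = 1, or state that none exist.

Check with A=0, B=0, C=0, D=1, E=0, F=1:
s0 = D ⊕ A = 1 ⊕ 0 = 1
s1 = C ⊕ s0 = 0 ⊕ 1 = 1
s2 = D ∧ s1 = 1 ∧ 1 = 1
s3 = B ⊕ s2 = 0 ⊕ 1 = 1
s4 = s3 ⊕ E = 1 ⊕ 0 = 1
s5 = s4 ∨ s3 = 1 ∨ 1 = 1
s6 = s5 ∧ F = 1 ∧ 1 = 1
So s5 = 1 and s6 = 1.

A=0, B=0, C=0, D=1, E=0, F=1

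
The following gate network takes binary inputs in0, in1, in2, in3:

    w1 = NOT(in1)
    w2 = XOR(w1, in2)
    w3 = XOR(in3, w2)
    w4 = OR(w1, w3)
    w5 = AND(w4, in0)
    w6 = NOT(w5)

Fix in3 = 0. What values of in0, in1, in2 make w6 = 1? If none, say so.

Check with in3 = 0 and in0=0, in1=1, in2=0:
w1 = NOT(in1) = NOT 1 = 0
w2 = XOR(w1, in2) = XOR(0, 0) = 0
w3 = XOR(in3, w2) = XOR(0, 0) = 0
w4 = OR(w1, w3) = OR(0, 0) = 0
w5 = AND(w4, in0) = AND(0, 0) = 0
w6 = NOT(w5) = NOT 0 = 1
So w6 = 1.

in0=0, in1=1, in2=0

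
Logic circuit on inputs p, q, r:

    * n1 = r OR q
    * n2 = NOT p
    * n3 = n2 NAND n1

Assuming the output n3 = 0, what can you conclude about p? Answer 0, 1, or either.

0

n3 = n2 NAND n1 must be 0, so both n2 = 1 and n1 = 1.
Every assignment with n3 = 0 has p = 0; there are 3 such assignment(s).
  p=0, q=0, r=1
  p=0, q=1, r=0
  p=0, q=1, r=1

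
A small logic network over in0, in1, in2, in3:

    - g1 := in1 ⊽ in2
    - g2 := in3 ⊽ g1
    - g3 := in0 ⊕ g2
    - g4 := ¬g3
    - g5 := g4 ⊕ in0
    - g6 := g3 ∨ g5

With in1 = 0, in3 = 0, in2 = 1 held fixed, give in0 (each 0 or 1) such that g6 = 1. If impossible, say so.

Check with in1 = 0, in3 = 0, in2 = 1 and in0=0:
g1 = in1 ⊽ in2 = 0 ⊽ 1 = 0
g2 = in3 ⊽ g1 = 0 ⊽ 0 = 1
g3 = in0 ⊕ g2 = 0 ⊕ 1 = 1
g4 = ¬g3 = ¬1 = 0
g5 = g4 ⊕ in0 = 0 ⊕ 0 = 0
g6 = g3 ∨ g5 = 1 ∨ 0 = 1
So g6 = 1.

in0=0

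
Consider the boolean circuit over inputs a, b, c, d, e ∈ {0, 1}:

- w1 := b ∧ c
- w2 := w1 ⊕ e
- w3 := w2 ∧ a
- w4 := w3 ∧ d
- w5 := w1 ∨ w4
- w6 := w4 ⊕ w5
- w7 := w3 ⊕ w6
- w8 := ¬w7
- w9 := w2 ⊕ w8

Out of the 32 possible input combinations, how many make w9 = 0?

11

w9 = w2 ⊕ w8 must be 0, so w2 and w8 are equal.
Enumerating the 32 input combinations, 11 give w9 = 0 and 21 give w9 = 1.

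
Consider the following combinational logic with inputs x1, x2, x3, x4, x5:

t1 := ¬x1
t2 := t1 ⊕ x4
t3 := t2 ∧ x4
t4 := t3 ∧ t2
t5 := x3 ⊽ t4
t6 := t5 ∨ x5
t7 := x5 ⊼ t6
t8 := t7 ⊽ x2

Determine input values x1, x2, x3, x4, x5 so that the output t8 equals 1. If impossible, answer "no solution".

x1=1 x2=0 x3=1 x4=0 x5=1

t8 = t7 ⊽ x2 must be 1, so both t7 = 0 and x2 = 0.
t7 = x5 ⊼ t6 must be 0, so both x5 = 1 and t6 = 1.
t6 = t5 ∨ x5 must be 1, so at least one of t5, x5 is 1.
Check with x1=1 x2=0 x3=1 x4=0 x5=1:
t1 = ¬x1 = ¬1 = 0
t2 = t1 ⊕ x4 = 0 ⊕ 0 = 0
t3 = t2 ∧ x4 = 0 ∧ 0 = 0
t4 = t3 ∧ t2 = 0 ∧ 0 = 0
t5 = x3 ⊽ t4 = 1 ⊽ 0 = 0
t6 = t5 ∨ x5 = 0 ∨ 1 = 1
t7 = x5 ⊼ t6 = 1 ⊼ 1 = 0
t8 = t7 ⊽ x2 = 0 ⊽ 0 = 1
So t8 = 1 as required.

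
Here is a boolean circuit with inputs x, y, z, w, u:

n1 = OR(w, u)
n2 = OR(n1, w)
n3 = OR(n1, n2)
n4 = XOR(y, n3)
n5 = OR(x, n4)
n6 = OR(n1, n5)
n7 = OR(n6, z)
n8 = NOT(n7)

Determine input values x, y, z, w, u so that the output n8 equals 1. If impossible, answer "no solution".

x=0, y=0, z=0, w=0, u=0

n8 = NOT(n7) must be 1, so n7 = 0.
n7 = OR(n6, z) must be 0, so both n6 = 0 and z = 0.
n6 = OR(n1, n5) must be 0, so both n1 = 0 and n5 = 0.
Check with x=0, y=0, z=0, w=0, u=0:
n1 = OR(w, u) = OR(0, 0) = 0
n2 = OR(n1, w) = OR(0, 0) = 0
n3 = OR(n1, n2) = OR(0, 0) = 0
n4 = XOR(y, n3) = XOR(0, 0) = 0
n5 = OR(x, n4) = OR(0, 0) = 0
n6 = OR(n1, n5) = OR(0, 0) = 0
n7 = OR(n6, z) = OR(0, 0) = 0
n8 = NOT(n7) = NOT 0 = 1
So n8 = 1 as required.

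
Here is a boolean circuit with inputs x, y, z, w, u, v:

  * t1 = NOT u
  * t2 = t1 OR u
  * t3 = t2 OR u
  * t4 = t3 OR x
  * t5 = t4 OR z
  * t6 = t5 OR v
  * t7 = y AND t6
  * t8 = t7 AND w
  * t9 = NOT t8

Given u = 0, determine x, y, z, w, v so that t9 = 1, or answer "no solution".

Check with u = 0 and x=0, y=1, z=1, w=0, v=0:
t1 = NOT u = NOT 0 = 1
t2 = t1 OR u = 1 OR 0 = 1
t3 = t2 OR u = 1 OR 0 = 1
t4 = t3 OR x = 1 OR 0 = 1
t5 = t4 OR z = 1 OR 1 = 1
t6 = t5 OR v = 1 OR 0 = 1
t7 = y AND t6 = 1 AND 1 = 1
t8 = t7 AND w = 1 AND 0 = 0
t9 = NOT t8 = NOT 0 = 1
So t9 = 1.

x=0 y=1 z=1 w=0 v=0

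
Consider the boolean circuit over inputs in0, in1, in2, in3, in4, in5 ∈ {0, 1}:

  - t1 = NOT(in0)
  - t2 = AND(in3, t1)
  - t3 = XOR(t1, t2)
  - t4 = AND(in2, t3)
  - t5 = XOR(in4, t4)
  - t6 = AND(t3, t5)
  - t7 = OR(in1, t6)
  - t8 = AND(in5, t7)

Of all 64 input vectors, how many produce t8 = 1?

t8 = AND(in5, t7) must be 1, so both in5 = 1 and t7 = 1.
t7 = OR(in1, t6) must be 1, so at least one of in1, t6 is 1.
Enumerating the 64 input combinations, 18 give t8 = 1 and 46 give t8 = 0.

18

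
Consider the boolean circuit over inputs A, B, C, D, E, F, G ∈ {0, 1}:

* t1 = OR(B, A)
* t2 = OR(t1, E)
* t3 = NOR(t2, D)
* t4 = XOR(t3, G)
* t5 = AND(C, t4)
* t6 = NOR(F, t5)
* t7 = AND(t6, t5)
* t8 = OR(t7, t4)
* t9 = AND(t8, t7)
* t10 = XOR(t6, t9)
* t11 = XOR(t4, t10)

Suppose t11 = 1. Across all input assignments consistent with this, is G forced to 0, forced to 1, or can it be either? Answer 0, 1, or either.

Both values of G occur among assignments with t11 = 1:
  G=0: A=0, B=0, C=0, D=0, E=0, F=1, G=0
  G=1: A=0, B=0, C=0, D=0, E=0, F=0, G=1

either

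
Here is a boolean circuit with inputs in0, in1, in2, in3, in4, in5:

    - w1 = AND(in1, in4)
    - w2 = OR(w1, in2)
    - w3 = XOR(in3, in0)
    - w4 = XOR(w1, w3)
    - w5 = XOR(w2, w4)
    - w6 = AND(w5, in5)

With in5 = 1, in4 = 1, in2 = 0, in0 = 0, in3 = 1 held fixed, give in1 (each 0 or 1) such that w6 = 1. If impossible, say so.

in1=1

w6 = AND(w5, in5) must be 1, so both w5 = 1 and in5 = 1.
w5 = XOR(w2, w4) must be 1, so w2 and w4 differ.
Check with in5 = 1, in4 = 1, in2 = 0, in0 = 0, in3 = 1 and in1=1:
w1 = AND(in1, in4) = AND(1, 1) = 1
w2 = OR(w1, in2) = OR(1, 0) = 1
w3 = XOR(in3, in0) = XOR(1, 0) = 1
w4 = XOR(w1, w3) = XOR(1, 1) = 0
w5 = XOR(w2, w4) = XOR(1, 0) = 1
w6 = AND(w5, in5) = AND(1, 1) = 1
So w6 = 1.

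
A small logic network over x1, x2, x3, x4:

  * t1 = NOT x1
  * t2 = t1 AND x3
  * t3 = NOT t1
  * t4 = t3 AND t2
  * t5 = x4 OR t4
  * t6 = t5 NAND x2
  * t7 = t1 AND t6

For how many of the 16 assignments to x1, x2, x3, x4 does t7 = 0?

10

t7 = t1 AND t6 must be 0, so at least one of t1, t6 is 0.
Enumerating the 16 input combinations, 10 give t7 = 0 and 6 give t7 = 1.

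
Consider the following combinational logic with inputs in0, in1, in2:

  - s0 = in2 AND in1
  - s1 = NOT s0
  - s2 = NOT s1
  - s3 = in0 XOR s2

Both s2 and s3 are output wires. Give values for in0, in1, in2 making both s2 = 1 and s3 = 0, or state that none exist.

Check with in0=1 in1=1 in2=1:
s0 = in2 AND in1 = 1 AND 1 = 1
s1 = NOT s0 = NOT 1 = 0
s2 = NOT s1 = NOT 0 = 1
s3 = in0 XOR s2 = 1 XOR 1 = 0
So s2 = 1 and s3 = 0.

in0=1 in1=1 in2=1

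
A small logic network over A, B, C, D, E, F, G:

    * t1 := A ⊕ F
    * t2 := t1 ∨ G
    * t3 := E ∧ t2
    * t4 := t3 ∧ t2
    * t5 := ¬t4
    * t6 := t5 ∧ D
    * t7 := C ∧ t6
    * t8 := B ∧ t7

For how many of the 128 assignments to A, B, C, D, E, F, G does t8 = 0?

118

t8 = B ∧ t7 must be 0, so at least one of B, t7 is 0.
Enumerating the 128 input combinations, 118 give t8 = 0 and 10 give t8 = 1.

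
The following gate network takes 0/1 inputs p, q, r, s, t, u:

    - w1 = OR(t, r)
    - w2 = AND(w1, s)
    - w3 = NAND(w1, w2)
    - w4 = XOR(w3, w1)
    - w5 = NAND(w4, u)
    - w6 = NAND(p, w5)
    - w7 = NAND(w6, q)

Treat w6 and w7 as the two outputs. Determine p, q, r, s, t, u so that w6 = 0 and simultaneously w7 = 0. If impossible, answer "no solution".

Across all 64 input combinations, none give both w6 = 0 and w7 = 0.

no solution exists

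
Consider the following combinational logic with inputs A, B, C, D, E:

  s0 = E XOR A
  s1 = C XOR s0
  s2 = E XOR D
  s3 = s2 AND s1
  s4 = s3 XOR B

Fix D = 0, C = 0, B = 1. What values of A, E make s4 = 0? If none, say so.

A=0, E=1

s4 = s3 XOR B must be 0, so s3 and B are equal.
Check with D = 0, C = 0, B = 1 and A=0, E=1:
s0 = E XOR A = 1 XOR 0 = 1
s1 = C XOR s0 = 0 XOR 1 = 1
s2 = E XOR D = 1 XOR 0 = 1
s3 = s2 AND s1 = 1 AND 1 = 1
s4 = s3 XOR B = 1 XOR 1 = 0
So s4 = 0.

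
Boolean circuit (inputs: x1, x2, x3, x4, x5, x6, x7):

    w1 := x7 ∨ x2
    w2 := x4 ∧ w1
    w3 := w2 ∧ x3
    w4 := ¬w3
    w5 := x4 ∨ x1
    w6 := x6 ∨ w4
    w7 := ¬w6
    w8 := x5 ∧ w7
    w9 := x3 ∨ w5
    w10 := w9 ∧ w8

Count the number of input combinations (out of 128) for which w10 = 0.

122

w10 = w9 ∧ w8 must be 0, so at least one of w9, w8 is 0.
Enumerating the 128 input combinations, 122 give w10 = 0 and 6 give w10 = 1.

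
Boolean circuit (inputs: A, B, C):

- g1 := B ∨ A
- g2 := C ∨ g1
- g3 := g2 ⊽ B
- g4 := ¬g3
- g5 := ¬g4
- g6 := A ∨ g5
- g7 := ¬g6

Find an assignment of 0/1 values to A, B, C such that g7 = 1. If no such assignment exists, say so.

A=0, B=1, C=0

g7 = ¬g6 must be 1, so g6 = 0.
g6 = A ∨ g5 must be 0, so both A = 0 and g5 = 0.
g5 = ¬g4 must be 0, so g4 = 1.
Check with A=0, B=1, C=0:
g1 = B ∨ A = 1 ∨ 0 = 1
g2 = C ∨ g1 = 0 ∨ 1 = 1
g3 = g2 ⊽ B = 1 ⊽ 1 = 0
g4 = ¬g3 = ¬0 = 1
g5 = ¬g4 = ¬1 = 0
g6 = A ∨ g5 = 0 ∨ 0 = 0
g7 = ¬g6 = ¬0 = 1
So g7 = 1 as required.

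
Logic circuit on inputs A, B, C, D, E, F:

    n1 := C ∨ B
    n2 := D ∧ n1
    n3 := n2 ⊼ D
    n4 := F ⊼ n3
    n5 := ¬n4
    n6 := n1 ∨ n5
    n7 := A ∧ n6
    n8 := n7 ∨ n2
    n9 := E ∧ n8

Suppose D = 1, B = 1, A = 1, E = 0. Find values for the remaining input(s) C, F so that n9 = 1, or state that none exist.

no solution exists

With D = 1, B = 1, A = 1, E = 0 fixed, none of the 4 settings of C, F give n9 = 1.
For example, with C=1, F=0:
n1 = C ∨ B = 1 ∨ 1 = 1
n2 = D ∧ n1 = 1 ∧ 1 = 1
n3 = n2 ⊼ D = 1 ⊼ 1 = 0
n4 = F ⊼ n3 = 0 ⊼ 0 = 1
n5 = ¬n4 = ¬1 = 0
n6 = n1 ∨ n5 = 1 ∨ 0 = 1
n7 = A ∧ n6 = 1 ∧ 1 = 1
n8 = n7 ∨ n2 = 1 ∨ 1 = 1
n9 = E ∧ n8 = 0 ∧ 1 = 0
giving n9 = 0 ≠ 1.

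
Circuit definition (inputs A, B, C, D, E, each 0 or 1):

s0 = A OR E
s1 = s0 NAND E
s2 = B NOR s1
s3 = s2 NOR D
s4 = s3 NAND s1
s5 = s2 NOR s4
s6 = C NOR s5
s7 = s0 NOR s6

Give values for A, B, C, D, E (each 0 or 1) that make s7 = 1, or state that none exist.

s7 = s0 NOR s6 must be 1, so both s0 = 0 and s6 = 0.
Check with A=0, B=0, C=1, D=1, E=0:
s0 = A OR E = 0 OR 0 = 0
s1 = s0 NAND E = 0 NAND 0 = 1
s2 = B NOR s1 = 0 NOR 1 = 0
s3 = s2 NOR D = 0 NOR 1 = 0
s4 = s3 NAND s1 = 0 NAND 1 = 1
s5 = s2 NOR s4 = 0 NOR 1 = 0
s6 = C NOR s5 = 1 NOR 0 = 0
s7 = s0 NOR s6 = 0 NOR 0 = 1
So s7 = 1 as required.

A=0, B=0, C=1, D=1, E=0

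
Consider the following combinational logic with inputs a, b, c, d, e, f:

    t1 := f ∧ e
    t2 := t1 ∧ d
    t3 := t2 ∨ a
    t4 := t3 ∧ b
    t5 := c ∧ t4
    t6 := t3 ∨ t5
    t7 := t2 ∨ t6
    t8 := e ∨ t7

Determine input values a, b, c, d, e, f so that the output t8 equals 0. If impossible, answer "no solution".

a=0, b=0, c=1, d=1, e=0, f=1

t8 = e ∨ t7 must be 0, so both e = 0 and t7 = 0.
t7 = t2 ∨ t6 must be 0, so both t2 = 0 and t6 = 0.
Check with a=0, b=0, c=1, d=1, e=0, f=1:
t1 = f ∧ e = 1 ∧ 0 = 0
t2 = t1 ∧ d = 0 ∧ 1 = 0
t3 = t2 ∨ a = 0 ∨ 0 = 0
t4 = t3 ∧ b = 0 ∧ 0 = 0
t5 = c ∧ t4 = 1 ∧ 0 = 0
t6 = t3 ∨ t5 = 0 ∨ 0 = 0
t7 = t2 ∨ t6 = 0 ∨ 0 = 0
t8 = e ∨ t7 = 0 ∨ 0 = 0
So t8 = 0 as required.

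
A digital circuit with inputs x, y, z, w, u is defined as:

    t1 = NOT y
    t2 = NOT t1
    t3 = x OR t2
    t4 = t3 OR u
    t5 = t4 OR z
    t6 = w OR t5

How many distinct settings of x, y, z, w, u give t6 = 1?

31

t6 = w OR t5 must be 1, so at least one of w, t5 is 1.
Enumerating the 32 input combinations, 31 give t6 = 1 and 1 give t6 = 0.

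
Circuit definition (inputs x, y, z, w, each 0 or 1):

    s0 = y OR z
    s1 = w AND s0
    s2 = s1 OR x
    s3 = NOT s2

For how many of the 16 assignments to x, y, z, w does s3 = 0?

s3 = NOT s2 must be 0, so s2 = 1.
Enumerating the 16 input combinations, 11 give s3 = 0 and 5 give s3 = 1.

11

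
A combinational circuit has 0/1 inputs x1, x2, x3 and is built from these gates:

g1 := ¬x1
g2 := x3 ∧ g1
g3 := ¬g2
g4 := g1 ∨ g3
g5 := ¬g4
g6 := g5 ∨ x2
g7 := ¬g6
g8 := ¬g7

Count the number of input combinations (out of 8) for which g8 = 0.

g8 = ¬g7 must be 0, so g7 = 1.
Satisfying assignments:
  x1=0, x2=0, x3=0
  x1=0, x2=0, x3=1
  x1=1, x2=0, x3=0
  x1=1, x2=0, x3=1

4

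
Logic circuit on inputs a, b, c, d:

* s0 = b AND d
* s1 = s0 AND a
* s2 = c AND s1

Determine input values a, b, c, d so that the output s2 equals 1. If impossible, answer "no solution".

Check with a=1, b=1, c=1, d=1:
s0 = b AND d = 1 AND 1 = 1
s1 = s0 AND a = 1 AND 1 = 1
s2 = c AND s1 = 1 AND 1 = 1
So s2 = 1 as required.

a=1, b=1, c=1, d=1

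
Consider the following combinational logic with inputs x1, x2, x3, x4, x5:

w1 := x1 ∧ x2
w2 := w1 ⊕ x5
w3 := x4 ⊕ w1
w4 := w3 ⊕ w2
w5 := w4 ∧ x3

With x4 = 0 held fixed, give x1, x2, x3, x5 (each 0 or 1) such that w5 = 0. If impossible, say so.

w5 = w4 ∧ x3 must be 0, so at least one of w4, x3 is 0.
Check with x4 = 0 and x1=0, x2=0, x3=0, x5=1:
w1 = x1 ∧ x2 = 0 ∧ 0 = 0
w2 = w1 ⊕ x5 = 0 ⊕ 1 = 1
w3 = x4 ⊕ w1 = 0 ⊕ 0 = 0
w4 = w3 ⊕ w2 = 0 ⊕ 1 = 1
w5 = w4 ∧ x3 = 1 ∧ 0 = 0
So w5 = 0.

x1=0 x2=0 x3=0 x5=1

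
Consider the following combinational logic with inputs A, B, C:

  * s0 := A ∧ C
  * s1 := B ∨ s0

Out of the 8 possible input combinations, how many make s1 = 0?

s1 = B ∨ s0 must be 0, so both B = 0 and s0 = 0.
Satisfying assignments:
  A=0, B=0, C=0
  A=0, B=0, C=1
  A=1, B=0, C=0

3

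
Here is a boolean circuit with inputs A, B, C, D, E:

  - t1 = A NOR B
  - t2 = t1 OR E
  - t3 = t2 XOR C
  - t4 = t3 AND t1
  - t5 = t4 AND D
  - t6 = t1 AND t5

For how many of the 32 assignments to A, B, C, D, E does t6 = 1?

2

t6 = t1 AND t5 must be 1, so both t1 = 1 and t5 = 1.
t1 = A NOR B must be 1, so both A = 0 and B = 0.
t5 = t4 AND D must be 1, so both t4 = 1 and D = 1.
Satisfying assignments:
  A=0, B=0, C=0, D=1, E=0
  A=0, B=0, C=0, D=1, E=1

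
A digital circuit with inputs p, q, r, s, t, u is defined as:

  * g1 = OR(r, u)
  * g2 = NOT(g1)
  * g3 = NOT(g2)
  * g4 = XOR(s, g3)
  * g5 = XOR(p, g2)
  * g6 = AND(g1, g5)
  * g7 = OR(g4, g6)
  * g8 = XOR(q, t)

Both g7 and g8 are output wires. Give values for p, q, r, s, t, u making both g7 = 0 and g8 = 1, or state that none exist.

Check with p=0, q=1, r=0, s=0, t=0, u=0:
g1 = OR(r, u) = OR(0, 0) = 0
g2 = NOT(g1) = NOT 0 = 1
g3 = NOT(g2) = NOT 1 = 0
g4 = XOR(s, g3) = XOR(0, 0) = 0
g5 = XOR(p, g2) = XOR(0, 1) = 1
g6 = AND(g1, g5) = AND(0, 1) = 0
g7 = OR(g4, g6) = OR(0, 0) = 0
g8 = XOR(q, t) = XOR(1, 0) = 1
So g7 = 0 and g8 = 1.

p=0, q=1, r=0, s=0, t=0, u=0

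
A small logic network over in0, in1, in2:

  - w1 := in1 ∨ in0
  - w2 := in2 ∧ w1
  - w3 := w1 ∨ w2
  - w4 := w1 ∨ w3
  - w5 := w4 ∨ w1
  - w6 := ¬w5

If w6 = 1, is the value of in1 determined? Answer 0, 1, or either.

w6 = ¬w5 must be 1, so w5 = 0.
w5 = w4 ∨ w1 must be 0, so both w4 = 0 and w1 = 0.
w4 = w1 ∨ w3 must be 0, so both w1 = 0 and w3 = 0.
Every assignment with w6 = 1 has in1 = 0; there are 2 such assignment(s).
  in0=0, in1=0, in2=0
  in0=0, in1=0, in2=1

0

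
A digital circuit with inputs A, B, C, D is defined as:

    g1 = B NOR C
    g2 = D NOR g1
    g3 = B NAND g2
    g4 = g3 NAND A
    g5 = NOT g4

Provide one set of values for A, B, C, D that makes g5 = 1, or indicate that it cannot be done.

A=1 B=0 C=0 D=1

g5 = NOT g4 must be 1, so g4 = 0.
g4 = g3 NAND A must be 0, so both g3 = 1 and A = 1.
g3 = B NAND g2 must be 1, so at least one of B, g2 is 0.
Check with A=1 B=0 C=0 D=1:
g1 = B NOR C = 0 NOR 0 = 1
g2 = D NOR g1 = 1 NOR 1 = 0
g3 = B NAND g2 = 0 NAND 0 = 1
g4 = g3 NAND A = 1 NAND 1 = 0
g5 = NOT g4 = NOT 0 = 1
So g5 = 1 as required.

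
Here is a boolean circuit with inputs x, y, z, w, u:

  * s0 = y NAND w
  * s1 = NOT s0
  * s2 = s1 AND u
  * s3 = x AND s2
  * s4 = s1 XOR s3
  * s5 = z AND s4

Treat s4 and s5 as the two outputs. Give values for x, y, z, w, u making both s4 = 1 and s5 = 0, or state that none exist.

x=1, y=1, z=0, w=1, u=0

Check with x=1, y=1, z=0, w=1, u=0:
s0 = y NAND w = 1 NAND 1 = 0
s1 = NOT s0 = NOT 0 = 1
s2 = s1 AND u = 1 AND 0 = 0
s3 = x AND s2 = 1 AND 0 = 0
s4 = s1 XOR s3 = 1 XOR 0 = 1
s5 = z AND s4 = 0 AND 1 = 0
So s4 = 1 and s5 = 0.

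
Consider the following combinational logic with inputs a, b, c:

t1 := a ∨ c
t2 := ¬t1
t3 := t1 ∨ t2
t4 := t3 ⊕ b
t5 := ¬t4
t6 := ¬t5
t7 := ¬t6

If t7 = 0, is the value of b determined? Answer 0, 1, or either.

0

t7 = ¬t6 must be 0, so t6 = 1.
t6 = ¬t5 must be 1, so t5 = 0.
Every assignment with t7 = 0 has b = 0; there are 4 such assignment(s).
  a=0, b=0, c=0
  a=0, b=0, c=1
  a=1, b=0, c=0
  a=1, b=0, c=1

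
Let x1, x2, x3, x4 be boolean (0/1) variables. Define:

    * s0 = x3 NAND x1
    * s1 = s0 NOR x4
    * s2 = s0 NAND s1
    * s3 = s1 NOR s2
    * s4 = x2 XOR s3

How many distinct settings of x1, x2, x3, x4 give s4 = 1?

s4 = x2 XOR s3 must be 1, so x2 and s3 differ.
Enumerating the 16 input combinations, 8 give s4 = 1 and 8 give s4 = 0.

8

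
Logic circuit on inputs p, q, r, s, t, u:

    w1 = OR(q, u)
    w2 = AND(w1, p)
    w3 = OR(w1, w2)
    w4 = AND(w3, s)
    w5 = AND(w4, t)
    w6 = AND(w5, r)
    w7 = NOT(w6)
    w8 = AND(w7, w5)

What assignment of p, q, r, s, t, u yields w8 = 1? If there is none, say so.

p=1, q=1, r=0, s=1, t=1, u=0

w8 = AND(w7, w5) must be 1, so both w7 = 1 and w5 = 1.
w7 = NOT(w6) must be 1, so w6 = 0.
Check with p=1, q=1, r=0, s=1, t=1, u=0:
w1 = OR(q, u) = OR(1, 0) = 1
w2 = AND(w1, p) = AND(1, 1) = 1
w3 = OR(w1, w2) = OR(1, 1) = 1
w4 = AND(w3, s) = AND(1, 1) = 1
w5 = AND(w4, t) = AND(1, 1) = 1
w6 = AND(w5, r) = AND(1, 0) = 0
w7 = NOT(w6) = NOT 0 = 1
w8 = AND(w7, w5) = AND(1, 1) = 1
So w8 = 1 as required.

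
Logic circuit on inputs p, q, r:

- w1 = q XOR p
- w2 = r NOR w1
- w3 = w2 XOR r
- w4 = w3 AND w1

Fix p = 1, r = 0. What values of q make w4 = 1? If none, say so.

no solution exists

With p = 1, r = 0 fixed, none of the 2 settings of q give w4 = 1.
For example, with q=1:
w1 = q XOR p = 1 XOR 1 = 0
w2 = r NOR w1 = 0 NOR 0 = 1
w3 = w2 XOR r = 1 XOR 0 = 1
w4 = w3 AND w1 = 1 AND 0 = 0
giving w4 = 0 ≠ 1.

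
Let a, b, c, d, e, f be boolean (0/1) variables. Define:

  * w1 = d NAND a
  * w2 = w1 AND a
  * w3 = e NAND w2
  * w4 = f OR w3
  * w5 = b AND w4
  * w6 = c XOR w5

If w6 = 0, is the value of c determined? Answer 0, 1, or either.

Both values of c occur among assignments with w6 = 0:
  c=0: a=0, b=0, c=0, d=0, e=0, f=0
  c=1: a=0, b=1, c=1, d=0, e=0, f=0

either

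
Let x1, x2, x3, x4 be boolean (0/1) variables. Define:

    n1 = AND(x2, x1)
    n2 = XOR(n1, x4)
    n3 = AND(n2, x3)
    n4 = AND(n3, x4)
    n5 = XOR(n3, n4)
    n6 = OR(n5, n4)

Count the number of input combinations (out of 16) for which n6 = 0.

12

n6 = OR(n5, n4) must be 0, so both n5 = 0 and n4 = 0.
Enumerating the 16 input combinations, 12 give n6 = 0 and 4 give n6 = 1.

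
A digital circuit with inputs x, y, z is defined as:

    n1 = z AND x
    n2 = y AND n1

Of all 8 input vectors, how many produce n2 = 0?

7

n2 = y AND n1 must be 0, so at least one of y, n1 is 0.
Enumerating the 8 input combinations, 7 give n2 = 0 and 1 give n2 = 1.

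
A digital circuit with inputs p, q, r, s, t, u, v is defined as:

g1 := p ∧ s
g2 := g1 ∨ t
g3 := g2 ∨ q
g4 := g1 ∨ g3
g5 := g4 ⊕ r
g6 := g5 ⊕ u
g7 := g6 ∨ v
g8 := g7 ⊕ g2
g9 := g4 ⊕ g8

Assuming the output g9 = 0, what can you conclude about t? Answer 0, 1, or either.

Both values of t occur among assignments with g9 = 0:
  t=0: p=0, q=0, r=0, s=0, t=0, u=0, v=0
  t=1: p=0, q=0, r=0, s=0, t=1, u=1, v=0

either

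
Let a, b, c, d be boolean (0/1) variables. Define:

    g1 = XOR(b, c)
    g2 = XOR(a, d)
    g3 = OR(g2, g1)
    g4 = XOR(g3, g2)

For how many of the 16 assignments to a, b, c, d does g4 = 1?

4

g4 = XOR(g3, g2) must be 1, so g3 and g2 differ.
Satisfying assignments:
  a=0, b=0, c=1, d=0
  a=0, b=1, c=0, d=0
  a=1, b=0, c=1, d=1
  a=1, b=1, c=0, d=1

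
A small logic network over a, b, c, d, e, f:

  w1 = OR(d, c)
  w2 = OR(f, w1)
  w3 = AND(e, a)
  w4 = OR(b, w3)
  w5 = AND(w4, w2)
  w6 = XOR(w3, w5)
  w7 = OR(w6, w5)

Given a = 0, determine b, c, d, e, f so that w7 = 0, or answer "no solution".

w7 = OR(w6, w5) must be 0, so both w6 = 0 and w5 = 0.
Check with a = 0 and b=0, c=1, d=1, e=1, f=0:
w1 = OR(d, c) = OR(1, 1) = 1
w2 = OR(f, w1) = OR(0, 1) = 1
w3 = AND(e, a) = AND(1, 0) = 0
w4 = OR(b, w3) = OR(0, 0) = 0
w5 = AND(w4, w2) = AND(0, 1) = 0
w6 = XOR(w3, w5) = XOR(0, 0) = 0
w7 = OR(w6, w5) = OR(0, 0) = 0
So w7 = 0.

b=0, c=1, d=1, e=1, f=0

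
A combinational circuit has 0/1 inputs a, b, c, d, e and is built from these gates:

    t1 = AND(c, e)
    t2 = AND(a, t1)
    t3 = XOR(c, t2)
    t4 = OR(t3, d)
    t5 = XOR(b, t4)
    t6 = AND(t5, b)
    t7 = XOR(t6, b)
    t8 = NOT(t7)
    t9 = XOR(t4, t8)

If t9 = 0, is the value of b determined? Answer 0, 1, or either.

t9 = XOR(t4, t8) must be 0, so t4 and t8 are equal.
Every assignment with t9 = 0 has b = 0; there are 11 such assignment(s).

0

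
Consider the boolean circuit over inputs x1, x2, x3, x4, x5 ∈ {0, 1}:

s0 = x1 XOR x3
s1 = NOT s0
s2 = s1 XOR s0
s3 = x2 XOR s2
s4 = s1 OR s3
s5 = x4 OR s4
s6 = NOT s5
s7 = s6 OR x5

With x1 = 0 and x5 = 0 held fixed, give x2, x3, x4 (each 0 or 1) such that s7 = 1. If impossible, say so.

x2=1, x3=1, x4=0

Check with x1 = 0 and x5 = 0 and x2=1, x3=1, x4=0:
s0 = x1 XOR x3 = 0 XOR 1 = 1
s1 = NOT s0 = NOT 1 = 0
s2 = s1 XOR s0 = 0 XOR 1 = 1
s3 = x2 XOR s2 = 1 XOR 1 = 0
s4 = s1 OR s3 = 0 OR 0 = 0
s5 = x4 OR s4 = 0 OR 0 = 0
s6 = NOT s5 = NOT 0 = 1
s7 = s6 OR x5 = 1 OR 0 = 1
So s7 = 1.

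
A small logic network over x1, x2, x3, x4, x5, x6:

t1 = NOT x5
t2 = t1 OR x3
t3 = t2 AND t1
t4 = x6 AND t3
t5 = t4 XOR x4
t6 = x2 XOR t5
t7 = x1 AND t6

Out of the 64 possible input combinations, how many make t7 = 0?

48

t7 = x1 AND t6 must be 0, so at least one of x1, t6 is 0.
Enumerating the 64 input combinations, 48 give t7 = 0 and 16 give t7 = 1.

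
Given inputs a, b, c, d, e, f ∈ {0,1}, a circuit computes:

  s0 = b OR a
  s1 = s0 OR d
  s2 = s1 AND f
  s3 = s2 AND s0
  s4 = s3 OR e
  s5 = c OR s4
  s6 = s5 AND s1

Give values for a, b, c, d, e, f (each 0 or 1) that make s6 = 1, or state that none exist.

s6 = s5 AND s1 must be 1, so both s5 = 1 and s1 = 1.
s5 = c OR s4 must be 1, so at least one of c, s4 is 1.
s1 = s0 OR d must be 1, so at least one of s0, d is 1.
Check with a=1, b=0, c=0, d=1, e=1, f=1:
s0 = b OR a = 0 OR 1 = 1
s1 = s0 OR d = 1 OR 1 = 1
s2 = s1 AND f = 1 AND 1 = 1
s3 = s2 AND s0 = 1 AND 1 = 1
s4 = s3 OR e = 1 OR 1 = 1
s5 = c OR s4 = 0 OR 1 = 1
s6 = s5 AND s1 = 1 AND 1 = 1
So s6 = 1 as required.

a=1, b=0, c=0, d=1, e=1, f=1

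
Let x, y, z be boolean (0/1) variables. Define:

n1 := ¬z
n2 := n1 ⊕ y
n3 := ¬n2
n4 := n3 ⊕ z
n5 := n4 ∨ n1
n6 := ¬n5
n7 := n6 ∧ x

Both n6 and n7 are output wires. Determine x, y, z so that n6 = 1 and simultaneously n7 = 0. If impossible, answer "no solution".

x=0, y=0, z=1

Check with x=0, y=0, z=1:
n1 = ¬z = ¬1 = 0
n2 = n1 ⊕ y = 0 ⊕ 0 = 0
n3 = ¬n2 = ¬0 = 1
n4 = n3 ⊕ z = 1 ⊕ 1 = 0
n5 = n4 ∨ n1 = 0 ∨ 0 = 0
n6 = ¬n5 = ¬0 = 1
n7 = n6 ∧ x = 1 ∧ 0 = 0
So n6 = 1 and n7 = 0.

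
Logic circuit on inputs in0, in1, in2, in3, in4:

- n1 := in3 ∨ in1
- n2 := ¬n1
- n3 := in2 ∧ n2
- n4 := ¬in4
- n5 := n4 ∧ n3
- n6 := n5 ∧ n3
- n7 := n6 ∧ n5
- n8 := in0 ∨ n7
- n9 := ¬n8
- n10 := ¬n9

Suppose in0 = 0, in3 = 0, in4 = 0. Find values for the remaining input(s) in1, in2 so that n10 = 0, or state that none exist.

in1=0, in2=0

n10 = ¬n9 must be 0, so n9 = 1.
n9 = ¬n8 must be 1, so n8 = 0.
Check with in0 = 0, in3 = 0, in4 = 0 and in1=0, in2=0:
n1 = in3 ∨ in1 = 0 ∨ 0 = 0
n2 = ¬n1 = ¬0 = 1
n3 = in2 ∧ n2 = 0 ∧ 1 = 0
n4 = ¬in4 = ¬0 = 1
n5 = n4 ∧ n3 = 1 ∧ 0 = 0
n6 = n5 ∧ n3 = 0 ∧ 0 = 0
n7 = n6 ∧ n5 = 0 ∧ 0 = 0
n8 = in0 ∨ n7 = 0 ∨ 0 = 0
n9 = ¬n8 = ¬0 = 1
n10 = ¬n9 = ¬1 = 0
So n10 = 0.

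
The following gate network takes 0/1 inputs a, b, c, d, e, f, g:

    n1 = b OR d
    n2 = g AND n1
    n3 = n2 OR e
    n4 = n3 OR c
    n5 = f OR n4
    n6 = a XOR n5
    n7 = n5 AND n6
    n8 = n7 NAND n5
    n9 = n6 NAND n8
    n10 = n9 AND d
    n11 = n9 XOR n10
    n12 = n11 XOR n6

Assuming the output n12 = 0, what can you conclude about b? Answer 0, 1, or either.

Both values of b occur among assignments with n12 = 0:
  b=0: a=0, b=0, c=0, d=0, e=0, f=1, g=0
  b=1: a=0, b=1, c=0, d=0, e=0, f=0, g=1

either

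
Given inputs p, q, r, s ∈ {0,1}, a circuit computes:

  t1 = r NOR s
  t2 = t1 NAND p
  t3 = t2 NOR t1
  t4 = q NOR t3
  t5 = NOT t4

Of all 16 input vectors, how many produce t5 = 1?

t5 = NOT t4 must be 1, so t4 = 0.
t4 = q NOR t3 must be 0, so at least one of q, t3 is 1.
Enumerating the 16 input combinations, 8 give t5 = 1 and 8 give t5 = 0.

8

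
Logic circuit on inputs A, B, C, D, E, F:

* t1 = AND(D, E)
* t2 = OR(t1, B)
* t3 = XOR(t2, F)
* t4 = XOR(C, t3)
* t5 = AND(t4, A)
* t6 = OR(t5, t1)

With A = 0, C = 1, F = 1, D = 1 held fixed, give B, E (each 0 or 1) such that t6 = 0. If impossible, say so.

t6 = OR(t5, t1) must be 0, so both t5 = 0 and t1 = 0.
Check with A = 0, C = 1, F = 1, D = 1 and B=0, E=0:
t1 = AND(D, E) = AND(1, 0) = 0
t2 = OR(t1, B) = OR(0, 0) = 0
t3 = XOR(t2, F) = XOR(0, 1) = 1
t4 = XOR(C, t3) = XOR(1, 1) = 0
t5 = AND(t4, A) = AND(0, 0) = 0
t6 = OR(t5, t1) = OR(0, 0) = 0
So t6 = 0.

B=0 E=0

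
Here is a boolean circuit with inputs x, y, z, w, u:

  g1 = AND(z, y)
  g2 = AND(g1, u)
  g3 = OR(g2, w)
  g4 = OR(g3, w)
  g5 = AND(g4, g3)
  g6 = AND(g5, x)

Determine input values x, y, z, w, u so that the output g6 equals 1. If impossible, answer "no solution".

g6 = AND(g5, x) must be 1, so both g5 = 1 and x = 1.
g5 = AND(g4, g3) must be 1, so both g4 = 1 and g3 = 1.
g4 = OR(g3, w) must be 1, so at least one of g3, w is 1.
Check with x=1, y=1, z=0, w=1, u=1:
g1 = AND(z, y) = AND(0, 1) = 0
g2 = AND(g1, u) = AND(0, 1) = 0
g3 = OR(g2, w) = OR(0, 1) = 1
g4 = OR(g3, w) = OR(1, 1) = 1
g5 = AND(g4, g3) = AND(1, 1) = 1
g6 = AND(g5, x) = AND(1, 1) = 1
So g6 = 1 as required.

x=1, y=1, z=0, w=1, u=1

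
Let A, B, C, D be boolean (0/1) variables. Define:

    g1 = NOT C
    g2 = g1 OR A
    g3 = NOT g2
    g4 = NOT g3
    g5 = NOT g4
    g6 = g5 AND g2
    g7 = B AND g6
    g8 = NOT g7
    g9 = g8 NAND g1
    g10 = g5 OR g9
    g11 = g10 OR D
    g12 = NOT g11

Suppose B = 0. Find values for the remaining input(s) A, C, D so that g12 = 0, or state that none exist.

Check with B = 0 and A=0, C=0, D=1:
g1 = NOT C = NOT 0 = 1
g2 = g1 OR A = 1 OR 0 = 1
g3 = NOT g2 = NOT 1 = 0
g4 = NOT g3 = NOT 0 = 1
g5 = NOT g4 = NOT 1 = 0
g6 = g5 AND g2 = 0 AND 1 = 0
g7 = B AND g6 = 0 AND 0 = 0
g8 = NOT g7 = NOT 0 = 1
g9 = g8 NAND g1 = 1 NAND 1 = 0
g10 = g5 OR g9 = 0 OR 0 = 0
g11 = g10 OR D = 0 OR 1 = 1
g12 = NOT g11 = NOT 1 = 0
So g12 = 0.

A=0 C=0 D=1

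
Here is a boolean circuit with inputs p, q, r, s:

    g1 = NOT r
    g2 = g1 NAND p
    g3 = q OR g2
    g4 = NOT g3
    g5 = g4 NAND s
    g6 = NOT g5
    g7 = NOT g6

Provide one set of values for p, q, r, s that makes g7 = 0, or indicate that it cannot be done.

p=1, q=0, r=0, s=1

g7 = NOT g6 must be 0, so g6 = 1.
Check with p=1, q=0, r=0, s=1:
g1 = NOT r = NOT 0 = 1
g2 = g1 NAND p = 1 NAND 1 = 0
g3 = q OR g2 = 0 OR 0 = 0
g4 = NOT g3 = NOT 0 = 1
g5 = g4 NAND s = 1 NAND 1 = 0
g6 = NOT g5 = NOT 0 = 1
g7 = NOT g6 = NOT 1 = 0
So g7 = 0 as required.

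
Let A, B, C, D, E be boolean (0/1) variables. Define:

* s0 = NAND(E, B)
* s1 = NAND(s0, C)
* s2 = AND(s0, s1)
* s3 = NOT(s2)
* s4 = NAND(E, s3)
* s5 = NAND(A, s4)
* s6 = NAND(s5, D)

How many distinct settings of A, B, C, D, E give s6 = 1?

21

s6 = NAND(s5, D) must be 1, so at least one of s5, D is 0.
Enumerating the 32 input combinations, 21 give s6 = 1 and 11 give s6 = 0.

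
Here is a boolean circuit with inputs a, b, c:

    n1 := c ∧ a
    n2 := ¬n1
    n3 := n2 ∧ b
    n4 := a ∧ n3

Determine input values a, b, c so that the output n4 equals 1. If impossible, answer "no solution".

n4 = a ∧ n3 must be 1, so both a = 1 and n3 = 1.
n3 = n2 ∧ b must be 1, so both n2 = 1 and b = 1.
Check with a=1, b=1, c=0:
n1 = c ∧ a = 0 ∧ 1 = 0
n2 = ¬n1 = ¬0 = 1
n3 = n2 ∧ b = 1 ∧ 1 = 1
n4 = a ∧ n3 = 1 ∧ 1 = 1
So n4 = 1 as required.

a=1, b=1, c=0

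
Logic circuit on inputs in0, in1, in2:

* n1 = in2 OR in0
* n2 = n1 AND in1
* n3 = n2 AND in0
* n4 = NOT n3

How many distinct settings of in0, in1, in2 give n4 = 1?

n4 = NOT n3 must be 1, so n3 = 0.
n3 = n2 AND in0 must be 0, so at least one of n2, in0 is 0.
Satisfying assignments:
  in0=0, in1=0, in2=0
  in0=0, in1=0, in2=1
  in0=0, in1=1, in2=0
  in0=0, in1=1, in2=1
  in0=1, in1=0, in2=0
  in0=1, in1=0, in2=1

6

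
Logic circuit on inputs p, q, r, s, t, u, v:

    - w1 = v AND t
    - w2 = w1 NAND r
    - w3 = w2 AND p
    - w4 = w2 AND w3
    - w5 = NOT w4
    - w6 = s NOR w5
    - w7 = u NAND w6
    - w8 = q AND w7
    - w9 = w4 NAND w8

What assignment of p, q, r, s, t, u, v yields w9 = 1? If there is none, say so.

Check with p=1, q=0, r=0, s=1, t=1, u=1, v=1:
w1 = v AND t = 1 AND 1 = 1
w2 = w1 NAND r = 1 NAND 0 = 1
w3 = w2 AND p = 1 AND 1 = 1
w4 = w2 AND w3 = 1 AND 1 = 1
w5 = NOT w4 = NOT 1 = 0
w6 = s NOR w5 = 1 NOR 0 = 0
w7 = u NAND w6 = 1 NAND 0 = 1
w8 = q AND w7 = 0 AND 1 = 0
w9 = w4 NAND w8 = 1 NAND 0 = 1
So w9 = 1 as required.

p=1, q=0, r=0, s=1, t=1, u=1, v=1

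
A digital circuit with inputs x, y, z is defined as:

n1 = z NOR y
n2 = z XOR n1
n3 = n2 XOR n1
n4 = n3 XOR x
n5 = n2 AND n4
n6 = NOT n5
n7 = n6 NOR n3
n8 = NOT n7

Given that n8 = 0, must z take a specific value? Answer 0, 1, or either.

n8 = NOT n7 must be 0, so n7 = 1.
Every assignment with n8 = 0 has z = 0; there are 1 such assignment(s).
  x=1, y=0, z=0

0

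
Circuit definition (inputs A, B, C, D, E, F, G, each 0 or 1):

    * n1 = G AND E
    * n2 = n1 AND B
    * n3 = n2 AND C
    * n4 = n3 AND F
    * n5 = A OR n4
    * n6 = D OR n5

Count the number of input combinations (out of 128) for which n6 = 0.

n6 = D OR n5 must be 0, so both D = 0 and n5 = 0.
n5 = A OR n4 must be 0, so both A = 0 and n4 = 0.
Enumerating the 128 input combinations, 31 give n6 = 0 and 97 give n6 = 1.

31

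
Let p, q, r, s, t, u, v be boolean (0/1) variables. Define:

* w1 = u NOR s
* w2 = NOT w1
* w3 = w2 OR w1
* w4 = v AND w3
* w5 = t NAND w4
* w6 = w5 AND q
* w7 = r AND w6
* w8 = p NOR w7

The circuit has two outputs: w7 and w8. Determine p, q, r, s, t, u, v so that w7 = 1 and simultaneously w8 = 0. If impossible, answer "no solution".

p=1, q=1, r=1, s=0, t=1, u=1, v=0

Check with p=1, q=1, r=1, s=0, t=1, u=1, v=0:
w1 = u NOR s = 1 NOR 0 = 0
w2 = NOT w1 = NOT 0 = 1
w3 = w2 OR w1 = 1 OR 0 = 1
w4 = v AND w3 = 0 AND 1 = 0
w5 = t NAND w4 = 1 NAND 0 = 1
w6 = w5 AND q = 1 AND 1 = 1
w7 = r AND w6 = 1 AND 1 = 1
w8 = p NOR w7 = 1 NOR 1 = 0
So w7 = 1 and w8 = 0.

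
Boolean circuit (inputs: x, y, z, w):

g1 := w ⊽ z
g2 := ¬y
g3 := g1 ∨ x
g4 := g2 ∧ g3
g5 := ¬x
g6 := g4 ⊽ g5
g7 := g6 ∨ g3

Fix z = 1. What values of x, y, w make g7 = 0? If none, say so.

x=0, y=0, w=0

Check with z = 1 and x=0, y=0, w=0:
g1 = w ⊽ z = 0 ⊽ 1 = 0
g2 = ¬y = ¬0 = 1
g3 = g1 ∨ x = 0 ∨ 0 = 0
g4 = g2 ∧ g3 = 1 ∧ 0 = 0
g5 = ¬x = ¬0 = 1
g6 = g4 ⊽ g5 = 0 ⊽ 1 = 0
g7 = g6 ∨ g3 = 0 ∨ 0 = 0
So g7 = 0.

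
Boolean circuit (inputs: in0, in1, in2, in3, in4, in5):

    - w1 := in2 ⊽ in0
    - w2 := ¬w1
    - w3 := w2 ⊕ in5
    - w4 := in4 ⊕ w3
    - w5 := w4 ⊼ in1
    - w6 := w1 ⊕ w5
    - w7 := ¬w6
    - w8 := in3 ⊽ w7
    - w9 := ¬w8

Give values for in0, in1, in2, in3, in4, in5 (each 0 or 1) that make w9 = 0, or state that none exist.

Check with in0=1 in1=0 in2=1 in3=0 in4=0 in5=1:
w1 = in2 ⊽ in0 = 1 ⊽ 1 = 0
w2 = ¬w1 = ¬0 = 1
w3 = w2 ⊕ in5 = 1 ⊕ 1 = 0
w4 = in4 ⊕ w3 = 0 ⊕ 0 = 0
w5 = w4 ⊼ in1 = 0 ⊼ 0 = 1
w6 = w1 ⊕ w5 = 0 ⊕ 1 = 1
w7 = ¬w6 = ¬1 = 0
w8 = in3 ⊽ w7 = 0 ⊽ 0 = 1
w9 = ¬w8 = ¬1 = 0
So w9 = 0 as required.

in0=1 in1=0 in2=1 in3=0 in4=0 in5=1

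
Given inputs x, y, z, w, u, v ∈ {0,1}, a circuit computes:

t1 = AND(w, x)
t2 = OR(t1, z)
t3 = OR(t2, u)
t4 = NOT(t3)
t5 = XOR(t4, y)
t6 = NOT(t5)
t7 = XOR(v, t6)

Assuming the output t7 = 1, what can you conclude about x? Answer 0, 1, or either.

either

Both values of x occur among assignments with t7 = 1:
  x=0: x=0, y=0, z=0, w=0, u=0, v=1
  x=1: x=1, y=0, z=0, w=0, u=0, v=1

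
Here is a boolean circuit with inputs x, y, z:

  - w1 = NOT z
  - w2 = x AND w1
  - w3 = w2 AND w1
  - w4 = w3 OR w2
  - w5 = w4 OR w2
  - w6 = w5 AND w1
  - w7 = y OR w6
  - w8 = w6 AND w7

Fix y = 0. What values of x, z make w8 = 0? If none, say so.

x=1, z=1

w8 = w6 AND w7 must be 0, so at least one of w6, w7 is 0.
Check with y = 0 and x=1, z=1:
w1 = NOT z = NOT 1 = 0
w2 = x AND w1 = 1 AND 0 = 0
w3 = w2 AND w1 = 0 AND 0 = 0
w4 = w3 OR w2 = 0 OR 0 = 0
w5 = w4 OR w2 = 0 OR 0 = 0
w6 = w5 AND w1 = 0 AND 0 = 0
w7 = y OR w6 = 0 OR 0 = 0
w8 = w6 AND w7 = 0 AND 0 = 0
So w8 = 0.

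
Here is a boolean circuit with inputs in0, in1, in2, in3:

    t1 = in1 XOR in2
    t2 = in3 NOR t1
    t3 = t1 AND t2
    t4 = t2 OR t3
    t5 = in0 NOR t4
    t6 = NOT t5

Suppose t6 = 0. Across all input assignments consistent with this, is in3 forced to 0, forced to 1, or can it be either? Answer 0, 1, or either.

either

Both values of in3 occur among assignments with t6 = 0:
  in3=0: in0=0, in1=0, in2=1, in3=0
  in3=1: in0=0, in1=0, in2=0, in3=1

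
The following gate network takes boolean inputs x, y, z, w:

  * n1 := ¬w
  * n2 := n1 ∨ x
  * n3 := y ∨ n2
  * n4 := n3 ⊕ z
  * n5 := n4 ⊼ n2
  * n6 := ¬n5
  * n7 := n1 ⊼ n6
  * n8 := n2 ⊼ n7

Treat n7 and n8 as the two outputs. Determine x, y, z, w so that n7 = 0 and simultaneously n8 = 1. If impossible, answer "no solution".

Check with x=1, y=1, z=0, w=0:
n1 = ¬w = ¬0 = 1
n2 = n1 ∨ x = 1 ∨ 1 = 1
n3 = y ∨ n2 = 1 ∨ 1 = 1
n4 = n3 ⊕ z = 1 ⊕ 0 = 1
n5 = n4 ⊼ n2 = 1 ⊼ 1 = 0
n6 = ¬n5 = ¬0 = 1
n7 = n1 ⊼ n6 = 1 ⊼ 1 = 0
n8 = n2 ⊼ n7 = 1 ⊼ 0 = 1
So n7 = 0 and n8 = 1.

x=1, y=1, z=0, w=0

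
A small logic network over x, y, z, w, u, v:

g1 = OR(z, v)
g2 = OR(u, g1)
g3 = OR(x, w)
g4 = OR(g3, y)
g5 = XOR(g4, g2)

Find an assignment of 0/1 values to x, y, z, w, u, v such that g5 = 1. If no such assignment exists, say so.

x=0, y=0, z=0, w=0, u=0, v=1

g5 = XOR(g4, g2) must be 1, so g4 and g2 differ.
Check with x=0, y=0, z=0, w=0, u=0, v=1:
g1 = OR(z, v) = OR(0, 1) = 1
g2 = OR(u, g1) = OR(0, 1) = 1
g3 = OR(x, w) = OR(0, 0) = 0
g4 = OR(g3, y) = OR(0, 0) = 0
g5 = XOR(g4, g2) = XOR(0, 1) = 1
So g5 = 1 as required.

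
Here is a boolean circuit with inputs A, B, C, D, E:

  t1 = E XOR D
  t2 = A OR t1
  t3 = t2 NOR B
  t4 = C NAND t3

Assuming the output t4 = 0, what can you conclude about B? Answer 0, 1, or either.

t4 = C NAND t3 must be 0, so both C = 1 and t3 = 1.
t3 = t2 NOR B must be 1, so both t2 = 0 and B = 0.
Every assignment with t4 = 0 has B = 0; there are 2 such assignment(s).
  A=0, B=0, C=1, D=0, E=0
  A=0, B=0, C=1, D=1, E=1

0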